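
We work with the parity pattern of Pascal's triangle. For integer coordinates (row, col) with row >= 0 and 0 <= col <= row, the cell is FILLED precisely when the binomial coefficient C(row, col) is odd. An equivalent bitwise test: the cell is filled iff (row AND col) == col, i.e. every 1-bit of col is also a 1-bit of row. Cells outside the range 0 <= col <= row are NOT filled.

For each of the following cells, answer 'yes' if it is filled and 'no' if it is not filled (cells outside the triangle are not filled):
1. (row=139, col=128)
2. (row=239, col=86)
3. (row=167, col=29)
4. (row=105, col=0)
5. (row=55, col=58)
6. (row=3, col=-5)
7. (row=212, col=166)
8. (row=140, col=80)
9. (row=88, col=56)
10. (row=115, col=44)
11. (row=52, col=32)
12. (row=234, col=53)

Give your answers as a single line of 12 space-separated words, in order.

Answer: yes no no yes no no no no no no yes no

Derivation:
(139,128): row=0b10001011, col=0b10000000, row AND col = 0b10000000 = 128; 128 == 128 -> filled
(239,86): row=0b11101111, col=0b1010110, row AND col = 0b1000110 = 70; 70 != 86 -> empty
(167,29): row=0b10100111, col=0b11101, row AND col = 0b101 = 5; 5 != 29 -> empty
(105,0): row=0b1101001, col=0b0, row AND col = 0b0 = 0; 0 == 0 -> filled
(55,58): col outside [0, 55] -> not filled
(3,-5): col outside [0, 3] -> not filled
(212,166): row=0b11010100, col=0b10100110, row AND col = 0b10000100 = 132; 132 != 166 -> empty
(140,80): row=0b10001100, col=0b1010000, row AND col = 0b0 = 0; 0 != 80 -> empty
(88,56): row=0b1011000, col=0b111000, row AND col = 0b11000 = 24; 24 != 56 -> empty
(115,44): row=0b1110011, col=0b101100, row AND col = 0b100000 = 32; 32 != 44 -> empty
(52,32): row=0b110100, col=0b100000, row AND col = 0b100000 = 32; 32 == 32 -> filled
(234,53): row=0b11101010, col=0b110101, row AND col = 0b100000 = 32; 32 != 53 -> empty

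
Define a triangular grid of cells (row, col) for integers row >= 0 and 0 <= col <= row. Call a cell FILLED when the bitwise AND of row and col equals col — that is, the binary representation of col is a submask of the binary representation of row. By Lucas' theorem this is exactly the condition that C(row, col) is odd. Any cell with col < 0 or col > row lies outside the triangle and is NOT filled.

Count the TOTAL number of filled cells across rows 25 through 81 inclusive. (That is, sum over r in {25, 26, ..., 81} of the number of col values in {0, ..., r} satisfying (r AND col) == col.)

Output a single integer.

r25=11001 pc3: +8 =8
r26=11010 pc3: +8 =16
r27=11011 pc4: +16 =32
r28=11100 pc3: +8 =40
r29=11101 pc4: +16 =56
r30=11110 pc4: +16 =72
r31=11111 pc5: +32 =104
r32=100000 pc1: +2 =106
r33=100001 pc2: +4 =110
r34=100010 pc2: +4 =114
r35=100011 pc3: +8 =122
r36=100100 pc2: +4 =126
r37=100101 pc3: +8 =134
r38=100110 pc3: +8 =142
r39=100111 pc4: +16 =158
r40=101000 pc2: +4 =162
r41=101001 pc3: +8 =170
r42=101010 pc3: +8 =178
r43=101011 pc4: +16 =194
r44=101100 pc3: +8 =202
r45=101101 pc4: +16 =218
r46=101110 pc4: +16 =234
r47=101111 pc5: +32 =266
r48=110000 pc2: +4 =270
r49=110001 pc3: +8 =278
r50=110010 pc3: +8 =286
r51=110011 pc4: +16 =302
r52=110100 pc3: +8 =310
r53=110101 pc4: +16 =326
r54=110110 pc4: +16 =342
r55=110111 pc5: +32 =374
r56=111000 pc3: +8 =382
r57=111001 pc4: +16 =398
r58=111010 pc4: +16 =414
r59=111011 pc5: +32 =446
r60=111100 pc4: +16 =462
r61=111101 pc5: +32 =494
r62=111110 pc5: +32 =526
r63=111111 pc6: +64 =590
r64=1000000 pc1: +2 =592
r65=1000001 pc2: +4 =596
r66=1000010 pc2: +4 =600
r67=1000011 pc3: +8 =608
r68=1000100 pc2: +4 =612
r69=1000101 pc3: +8 =620
r70=1000110 pc3: +8 =628
r71=1000111 pc4: +16 =644
r72=1001000 pc2: +4 =648
r73=1001001 pc3: +8 =656
r74=1001010 pc3: +8 =664
r75=1001011 pc4: +16 =680
r76=1001100 pc3: +8 =688
r77=1001101 pc4: +16 =704
r78=1001110 pc4: +16 =720
r79=1001111 pc5: +32 =752
r80=1010000 pc2: +4 =756
r81=1010001 pc3: +8 =764

Answer: 764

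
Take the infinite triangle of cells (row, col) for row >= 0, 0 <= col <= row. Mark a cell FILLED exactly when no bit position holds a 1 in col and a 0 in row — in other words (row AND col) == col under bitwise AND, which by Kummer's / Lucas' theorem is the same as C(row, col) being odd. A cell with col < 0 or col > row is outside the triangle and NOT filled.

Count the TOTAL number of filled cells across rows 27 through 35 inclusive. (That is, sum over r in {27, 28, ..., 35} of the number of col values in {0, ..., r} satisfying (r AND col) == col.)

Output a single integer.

Answer: 106

Derivation:
r27=11011 pc4: +16 =16
r28=11100 pc3: +8 =24
r29=11101 pc4: +16 =40
r30=11110 pc4: +16 =56
r31=11111 pc5: +32 =88
r32=100000 pc1: +2 =90
r33=100001 pc2: +4 =94
r34=100010 pc2: +4 =98
r35=100011 pc3: +8 =106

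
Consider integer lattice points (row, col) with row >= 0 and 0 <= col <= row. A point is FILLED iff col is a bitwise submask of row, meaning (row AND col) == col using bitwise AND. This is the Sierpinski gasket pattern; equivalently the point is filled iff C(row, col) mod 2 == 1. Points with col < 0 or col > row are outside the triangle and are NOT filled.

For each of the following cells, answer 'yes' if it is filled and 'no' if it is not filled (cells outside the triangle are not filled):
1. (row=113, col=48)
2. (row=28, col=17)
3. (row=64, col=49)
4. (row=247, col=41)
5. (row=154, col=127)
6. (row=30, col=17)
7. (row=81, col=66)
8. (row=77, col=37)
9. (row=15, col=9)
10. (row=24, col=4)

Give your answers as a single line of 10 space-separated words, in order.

(113,48): row=0b1110001, col=0b110000, row AND col = 0b110000 = 48; 48 == 48 -> filled
(28,17): row=0b11100, col=0b10001, row AND col = 0b10000 = 16; 16 != 17 -> empty
(64,49): row=0b1000000, col=0b110001, row AND col = 0b0 = 0; 0 != 49 -> empty
(247,41): row=0b11110111, col=0b101001, row AND col = 0b100001 = 33; 33 != 41 -> empty
(154,127): row=0b10011010, col=0b1111111, row AND col = 0b11010 = 26; 26 != 127 -> empty
(30,17): row=0b11110, col=0b10001, row AND col = 0b10000 = 16; 16 != 17 -> empty
(81,66): row=0b1010001, col=0b1000010, row AND col = 0b1000000 = 64; 64 != 66 -> empty
(77,37): row=0b1001101, col=0b100101, row AND col = 0b101 = 5; 5 != 37 -> empty
(15,9): row=0b1111, col=0b1001, row AND col = 0b1001 = 9; 9 == 9 -> filled
(24,4): row=0b11000, col=0b100, row AND col = 0b0 = 0; 0 != 4 -> empty

Answer: yes no no no no no no no yes no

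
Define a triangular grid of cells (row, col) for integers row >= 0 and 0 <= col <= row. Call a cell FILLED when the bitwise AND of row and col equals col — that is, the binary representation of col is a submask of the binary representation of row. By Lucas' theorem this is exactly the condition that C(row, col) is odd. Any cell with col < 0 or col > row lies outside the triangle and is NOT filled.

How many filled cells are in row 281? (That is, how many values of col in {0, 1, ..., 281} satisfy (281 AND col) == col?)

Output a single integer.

Answer: 16

Derivation:
281 in binary = 100011001
popcount(281) = number of 1-bits in 100011001 = 4
A col c satisfies (281 AND c) == c iff every set bit of c is also set in 281; each of the 4 set bits of 281 can independently be on or off in c.
count = 2^4 = 16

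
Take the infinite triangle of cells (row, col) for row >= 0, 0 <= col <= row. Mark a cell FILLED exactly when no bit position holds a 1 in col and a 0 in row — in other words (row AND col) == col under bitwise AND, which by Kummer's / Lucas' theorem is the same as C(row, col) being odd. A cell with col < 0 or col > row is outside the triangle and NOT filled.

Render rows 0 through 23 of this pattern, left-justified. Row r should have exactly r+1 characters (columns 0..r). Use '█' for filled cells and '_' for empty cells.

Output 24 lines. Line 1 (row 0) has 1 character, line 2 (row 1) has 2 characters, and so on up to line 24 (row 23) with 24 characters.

r0=0: █
r1=1: ██
r2=10: █_█
r3=11: ████
r4=100: █___█
r5=101: ██__██
r6=110: █_█_█_█
r7=111: ████████
r8=1000: █_______█
r9=1001: ██______██
r10=1010: █_█_____█_█
r11=1011: ████____████
r12=1100: █___█___█___█
r13=1101: ██__██__██__██
r14=1110: █_█_█_█_█_█_█_█
r15=1111: ████████████████
r16=10000: █_______________█
r17=10001: ██______________██
r18=10010: █_█_____________█_█
r19=10011: ████____________████
r20=10100: █___█___________█___█
r21=10101: ██__██__________██__██
r22=10110: █_█_█_█_________█_█_█_█
r23=10111: ████████________████████

Answer: █
██
█_█
████
█___█
██__██
█_█_█_█
████████
█_______█
██______██
█_█_____█_█
████____████
█___█___█___█
██__██__██__██
█_█_█_█_█_█_█_█
████████████████
█_______________█
██______________██
█_█_____________█_█
████____________████
█___█___________█___█
██__██__________██__██
█_█_█_█_________█_█_█_█
████████________████████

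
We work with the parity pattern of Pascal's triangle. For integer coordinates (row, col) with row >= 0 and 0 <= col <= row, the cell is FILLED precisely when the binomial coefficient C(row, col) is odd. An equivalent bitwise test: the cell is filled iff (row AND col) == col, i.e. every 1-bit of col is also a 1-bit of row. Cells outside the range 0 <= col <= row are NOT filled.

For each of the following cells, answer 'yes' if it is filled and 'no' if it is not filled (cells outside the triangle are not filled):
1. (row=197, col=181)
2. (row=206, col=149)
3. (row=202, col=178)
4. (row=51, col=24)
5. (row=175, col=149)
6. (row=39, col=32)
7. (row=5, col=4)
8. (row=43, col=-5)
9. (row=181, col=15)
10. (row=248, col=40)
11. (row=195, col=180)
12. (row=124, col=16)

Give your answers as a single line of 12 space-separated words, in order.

(197,181): row=0b11000101, col=0b10110101, row AND col = 0b10000101 = 133; 133 != 181 -> empty
(206,149): row=0b11001110, col=0b10010101, row AND col = 0b10000100 = 132; 132 != 149 -> empty
(202,178): row=0b11001010, col=0b10110010, row AND col = 0b10000010 = 130; 130 != 178 -> empty
(51,24): row=0b110011, col=0b11000, row AND col = 0b10000 = 16; 16 != 24 -> empty
(175,149): row=0b10101111, col=0b10010101, row AND col = 0b10000101 = 133; 133 != 149 -> empty
(39,32): row=0b100111, col=0b100000, row AND col = 0b100000 = 32; 32 == 32 -> filled
(5,4): row=0b101, col=0b100, row AND col = 0b100 = 4; 4 == 4 -> filled
(43,-5): col outside [0, 43] -> not filled
(181,15): row=0b10110101, col=0b1111, row AND col = 0b101 = 5; 5 != 15 -> empty
(248,40): row=0b11111000, col=0b101000, row AND col = 0b101000 = 40; 40 == 40 -> filled
(195,180): row=0b11000011, col=0b10110100, row AND col = 0b10000000 = 128; 128 != 180 -> empty
(124,16): row=0b1111100, col=0b10000, row AND col = 0b10000 = 16; 16 == 16 -> filled

Answer: no no no no no yes yes no no yes no yes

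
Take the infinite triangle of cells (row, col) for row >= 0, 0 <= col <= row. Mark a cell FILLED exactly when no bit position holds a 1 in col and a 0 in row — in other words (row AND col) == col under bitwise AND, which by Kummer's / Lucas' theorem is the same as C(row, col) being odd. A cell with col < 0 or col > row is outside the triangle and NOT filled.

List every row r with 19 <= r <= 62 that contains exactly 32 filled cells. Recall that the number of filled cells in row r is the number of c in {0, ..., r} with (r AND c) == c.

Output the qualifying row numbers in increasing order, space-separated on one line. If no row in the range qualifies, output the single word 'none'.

Row r has 2^popcount(r) filled cells, so we need popcount(r) = log2(32) = 5.
Scan r = 19..62 and keep those with exactly 5 one-bits:
r=19=10011 popcount=3 -> skip
r=20=10100 popcount=2 -> skip
r=21=10101 popcount=3 -> skip
r=22=10110 popcount=3 -> skip
r=23=10111 popcount=4 -> skip
r=24=11000 popcount=2 -> skip
r=25=11001 popcount=3 -> skip
r=26=11010 popcount=3 -> skip
r=27=11011 popcount=4 -> skip
r=28=11100 popcount=3 -> skip
r=29=11101 popcount=4 -> skip
r=30=11110 popcount=4 -> skip
r=31=11111 popcount=5 -> KEEP
r=32=100000 popcount=1 -> skip
r=33=100001 popcount=2 -> skip
r=34=100010 popcount=2 -> skip
r=35=100011 popcount=3 -> skip
r=36=100100 popcount=2 -> skip
r=37=100101 popcount=3 -> skip
r=38=100110 popcount=3 -> skip
r=39=100111 popcount=4 -> skip
r=40=101000 popcount=2 -> skip
r=41=101001 popcount=3 -> skip
r=42=101010 popcount=3 -> skip
r=43=101011 popcount=4 -> skip
r=44=101100 popcount=3 -> skip
r=45=101101 popcount=4 -> skip
r=46=101110 popcount=4 -> skip
r=47=101111 popcount=5 -> KEEP
r=48=110000 popcount=2 -> skip
r=49=110001 popcount=3 -> skip
r=50=110010 popcount=3 -> skip
r=51=110011 popcount=4 -> skip
r=52=110100 popcount=3 -> skip
r=53=110101 popcount=4 -> skip
r=54=110110 popcount=4 -> skip
r=55=110111 popcount=5 -> KEEP
r=56=111000 popcount=3 -> skip
r=57=111001 popcount=4 -> skip
r=58=111010 popcount=4 -> skip
r=59=111011 popcount=5 -> KEEP
r=60=111100 popcount=4 -> skip
r=61=111101 popcount=5 -> KEEP
r=62=111110 popcount=5 -> KEEP
Kept rows: 31 47 55 59 61 62

Answer: 31 47 55 59 61 62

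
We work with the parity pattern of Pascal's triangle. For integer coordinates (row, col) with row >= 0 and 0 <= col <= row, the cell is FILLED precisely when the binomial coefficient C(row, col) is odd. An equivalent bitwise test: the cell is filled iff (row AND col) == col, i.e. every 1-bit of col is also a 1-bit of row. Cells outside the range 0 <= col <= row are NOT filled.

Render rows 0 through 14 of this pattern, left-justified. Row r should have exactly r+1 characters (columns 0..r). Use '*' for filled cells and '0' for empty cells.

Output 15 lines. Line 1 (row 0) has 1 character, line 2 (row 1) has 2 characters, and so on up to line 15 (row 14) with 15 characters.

r0=0: *
r1=1: **
r2=10: *0*
r3=11: ****
r4=100: *000*
r5=101: **00**
r6=110: *0*0*0*
r7=111: ********
r8=1000: *0000000*
r9=1001: **000000**
r10=1010: *0*00000*0*
r11=1011: ****0000****
r12=1100: *000*000*000*
r13=1101: **00**00**00**
r14=1110: *0*0*0*0*0*0*0*

Answer: *
**
*0*
****
*000*
**00**
*0*0*0*
********
*0000000*
**000000**
*0*00000*0*
****0000****
*000*000*000*
**00**00**00**
*0*0*0*0*0*0*0*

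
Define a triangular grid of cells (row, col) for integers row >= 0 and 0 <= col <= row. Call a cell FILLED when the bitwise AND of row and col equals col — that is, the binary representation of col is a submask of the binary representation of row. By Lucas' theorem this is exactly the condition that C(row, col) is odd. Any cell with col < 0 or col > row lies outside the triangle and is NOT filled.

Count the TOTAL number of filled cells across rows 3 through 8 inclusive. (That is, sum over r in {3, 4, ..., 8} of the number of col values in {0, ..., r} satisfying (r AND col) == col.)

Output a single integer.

Answer: 24

Derivation:
r3=11 pc2: +4 =4
r4=100 pc1: +2 =6
r5=101 pc2: +4 =10
r6=110 pc2: +4 =14
r7=111 pc3: +8 =22
r8=1000 pc1: +2 =24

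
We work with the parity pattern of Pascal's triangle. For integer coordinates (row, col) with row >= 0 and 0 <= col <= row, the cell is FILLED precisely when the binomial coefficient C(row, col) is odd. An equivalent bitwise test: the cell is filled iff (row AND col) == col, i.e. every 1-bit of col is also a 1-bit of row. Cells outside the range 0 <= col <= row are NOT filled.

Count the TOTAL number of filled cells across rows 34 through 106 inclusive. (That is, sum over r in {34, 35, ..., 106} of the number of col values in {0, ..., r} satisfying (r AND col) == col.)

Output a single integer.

r34=100010 pc2: +4 =4
r35=100011 pc3: +8 =12
r36=100100 pc2: +4 =16
r37=100101 pc3: +8 =24
r38=100110 pc3: +8 =32
r39=100111 pc4: +16 =48
r40=101000 pc2: +4 =52
r41=101001 pc3: +8 =60
r42=101010 pc3: +8 =68
r43=101011 pc4: +16 =84
r44=101100 pc3: +8 =92
r45=101101 pc4: +16 =108
r46=101110 pc4: +16 =124
r47=101111 pc5: +32 =156
r48=110000 pc2: +4 =160
r49=110001 pc3: +8 =168
r50=110010 pc3: +8 =176
r51=110011 pc4: +16 =192
r52=110100 pc3: +8 =200
r53=110101 pc4: +16 =216
r54=110110 pc4: +16 =232
r55=110111 pc5: +32 =264
r56=111000 pc3: +8 =272
r57=111001 pc4: +16 =288
r58=111010 pc4: +16 =304
r59=111011 pc5: +32 =336
r60=111100 pc4: +16 =352
r61=111101 pc5: +32 =384
r62=111110 pc5: +32 =416
r63=111111 pc6: +64 =480
r64=1000000 pc1: +2 =482
r65=1000001 pc2: +4 =486
r66=1000010 pc2: +4 =490
r67=1000011 pc3: +8 =498
r68=1000100 pc2: +4 =502
r69=1000101 pc3: +8 =510
r70=1000110 pc3: +8 =518
r71=1000111 pc4: +16 =534
r72=1001000 pc2: +4 =538
r73=1001001 pc3: +8 =546
r74=1001010 pc3: +8 =554
r75=1001011 pc4: +16 =570
r76=1001100 pc3: +8 =578
r77=1001101 pc4: +16 =594
r78=1001110 pc4: +16 =610
r79=1001111 pc5: +32 =642
r80=1010000 pc2: +4 =646
r81=1010001 pc3: +8 =654
r82=1010010 pc3: +8 =662
r83=1010011 pc4: +16 =678
r84=1010100 pc3: +8 =686
r85=1010101 pc4: +16 =702
r86=1010110 pc4: +16 =718
r87=1010111 pc5: +32 =750
r88=1011000 pc3: +8 =758
r89=1011001 pc4: +16 =774
r90=1011010 pc4: +16 =790
r91=1011011 pc5: +32 =822
r92=1011100 pc4: +16 =838
r93=1011101 pc5: +32 =870
r94=1011110 pc5: +32 =902
r95=1011111 pc6: +64 =966
r96=1100000 pc2: +4 =970
r97=1100001 pc3: +8 =978
r98=1100010 pc3: +8 =986
r99=1100011 pc4: +16 =1002
r100=1100100 pc3: +8 =1010
r101=1100101 pc4: +16 =1026
r102=1100110 pc4: +16 =1042
r103=1100111 pc5: +32 =1074
r104=1101000 pc3: +8 =1082
r105=1101001 pc4: +16 =1098
r106=1101010 pc4: +16 =1114

Answer: 1114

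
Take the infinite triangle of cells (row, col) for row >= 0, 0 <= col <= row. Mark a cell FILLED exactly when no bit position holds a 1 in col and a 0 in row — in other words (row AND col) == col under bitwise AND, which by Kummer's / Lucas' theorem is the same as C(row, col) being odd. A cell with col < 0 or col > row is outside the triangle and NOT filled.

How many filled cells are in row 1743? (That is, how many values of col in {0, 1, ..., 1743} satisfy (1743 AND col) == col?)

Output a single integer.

1743 in binary = 11011001111
popcount(1743) = number of 1-bits in 11011001111 = 8
A col c satisfies (1743 AND c) == c iff every set bit of c is also set in 1743; each of the 8 set bits of 1743 can independently be on or off in c.
count = 2^8 = 256

Answer: 256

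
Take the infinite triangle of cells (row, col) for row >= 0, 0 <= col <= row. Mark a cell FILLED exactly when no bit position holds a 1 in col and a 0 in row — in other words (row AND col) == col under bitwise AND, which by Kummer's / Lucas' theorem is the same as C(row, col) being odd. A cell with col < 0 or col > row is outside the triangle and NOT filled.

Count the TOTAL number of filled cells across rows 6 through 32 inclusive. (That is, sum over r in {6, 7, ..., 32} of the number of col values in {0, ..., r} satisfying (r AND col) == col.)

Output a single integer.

Answer: 230

Derivation:
r6=110 pc2: +4 =4
r7=111 pc3: +8 =12
r8=1000 pc1: +2 =14
r9=1001 pc2: +4 =18
r10=1010 pc2: +4 =22
r11=1011 pc3: +8 =30
r12=1100 pc2: +4 =34
r13=1101 pc3: +8 =42
r14=1110 pc3: +8 =50
r15=1111 pc4: +16 =66
r16=10000 pc1: +2 =68
r17=10001 pc2: +4 =72
r18=10010 pc2: +4 =76
r19=10011 pc3: +8 =84
r20=10100 pc2: +4 =88
r21=10101 pc3: +8 =96
r22=10110 pc3: +8 =104
r23=10111 pc4: +16 =120
r24=11000 pc2: +4 =124
r25=11001 pc3: +8 =132
r26=11010 pc3: +8 =140
r27=11011 pc4: +16 =156
r28=11100 pc3: +8 =164
r29=11101 pc4: +16 =180
r30=11110 pc4: +16 =196
r31=11111 pc5: +32 =228
r32=100000 pc1: +2 =230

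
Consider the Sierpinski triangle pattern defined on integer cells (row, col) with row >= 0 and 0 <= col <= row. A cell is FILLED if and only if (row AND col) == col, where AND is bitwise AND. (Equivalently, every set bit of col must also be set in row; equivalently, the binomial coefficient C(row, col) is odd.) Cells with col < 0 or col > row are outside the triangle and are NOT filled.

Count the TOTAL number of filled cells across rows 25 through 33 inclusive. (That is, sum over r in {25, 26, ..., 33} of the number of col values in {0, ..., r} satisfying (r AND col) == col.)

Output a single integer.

Answer: 110

Derivation:
r25=11001 pc3: +8 =8
r26=11010 pc3: +8 =16
r27=11011 pc4: +16 =32
r28=11100 pc3: +8 =40
r29=11101 pc4: +16 =56
r30=11110 pc4: +16 =72
r31=11111 pc5: +32 =104
r32=100000 pc1: +2 =106
r33=100001 pc2: +4 =110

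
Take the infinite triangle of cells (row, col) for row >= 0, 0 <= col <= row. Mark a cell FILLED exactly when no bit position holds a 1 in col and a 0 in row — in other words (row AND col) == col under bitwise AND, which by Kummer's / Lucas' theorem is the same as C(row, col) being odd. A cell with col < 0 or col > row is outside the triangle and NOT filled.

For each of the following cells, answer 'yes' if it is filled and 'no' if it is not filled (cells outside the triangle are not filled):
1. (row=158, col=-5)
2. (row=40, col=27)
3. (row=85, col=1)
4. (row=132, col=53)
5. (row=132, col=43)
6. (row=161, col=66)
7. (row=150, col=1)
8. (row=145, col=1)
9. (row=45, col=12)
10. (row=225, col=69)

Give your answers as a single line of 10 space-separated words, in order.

Answer: no no yes no no no no yes yes no

Derivation:
(158,-5): col outside [0, 158] -> not filled
(40,27): row=0b101000, col=0b11011, row AND col = 0b1000 = 8; 8 != 27 -> empty
(85,1): row=0b1010101, col=0b1, row AND col = 0b1 = 1; 1 == 1 -> filled
(132,53): row=0b10000100, col=0b110101, row AND col = 0b100 = 4; 4 != 53 -> empty
(132,43): row=0b10000100, col=0b101011, row AND col = 0b0 = 0; 0 != 43 -> empty
(161,66): row=0b10100001, col=0b1000010, row AND col = 0b0 = 0; 0 != 66 -> empty
(150,1): row=0b10010110, col=0b1, row AND col = 0b0 = 0; 0 != 1 -> empty
(145,1): row=0b10010001, col=0b1, row AND col = 0b1 = 1; 1 == 1 -> filled
(45,12): row=0b101101, col=0b1100, row AND col = 0b1100 = 12; 12 == 12 -> filled
(225,69): row=0b11100001, col=0b1000101, row AND col = 0b1000001 = 65; 65 != 69 -> empty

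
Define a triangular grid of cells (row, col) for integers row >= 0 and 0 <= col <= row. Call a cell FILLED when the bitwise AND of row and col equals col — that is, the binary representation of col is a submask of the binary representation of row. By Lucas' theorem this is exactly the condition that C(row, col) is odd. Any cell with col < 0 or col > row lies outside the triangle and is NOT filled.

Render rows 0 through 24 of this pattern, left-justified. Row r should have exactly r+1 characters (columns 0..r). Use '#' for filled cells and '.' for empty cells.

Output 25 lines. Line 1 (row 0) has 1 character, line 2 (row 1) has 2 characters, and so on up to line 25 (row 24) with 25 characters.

r0=0: #
r1=1: ##
r2=10: #.#
r3=11: ####
r4=100: #...#
r5=101: ##..##
r6=110: #.#.#.#
r7=111: ########
r8=1000: #.......#
r9=1001: ##......##
r10=1010: #.#.....#.#
r11=1011: ####....####
r12=1100: #...#...#...#
r13=1101: ##..##..##..##
r14=1110: #.#.#.#.#.#.#.#
r15=1111: ################
r16=10000: #...............#
r17=10001: ##..............##
r18=10010: #.#.............#.#
r19=10011: ####............####
r20=10100: #...#...........#...#
r21=10101: ##..##..........##..##
r22=10110: #.#.#.#.........#.#.#.#
r23=10111: ########........########
r24=11000: #.......#.......#.......#

Answer: #
##
#.#
####
#...#
##..##
#.#.#.#
########
#.......#
##......##
#.#.....#.#
####....####
#...#...#...#
##..##..##..##
#.#.#.#.#.#.#.#
################
#...............#
##..............##
#.#.............#.#
####............####
#...#...........#...#
##..##..........##..##
#.#.#.#.........#.#.#.#
########........########
#.......#.......#.......#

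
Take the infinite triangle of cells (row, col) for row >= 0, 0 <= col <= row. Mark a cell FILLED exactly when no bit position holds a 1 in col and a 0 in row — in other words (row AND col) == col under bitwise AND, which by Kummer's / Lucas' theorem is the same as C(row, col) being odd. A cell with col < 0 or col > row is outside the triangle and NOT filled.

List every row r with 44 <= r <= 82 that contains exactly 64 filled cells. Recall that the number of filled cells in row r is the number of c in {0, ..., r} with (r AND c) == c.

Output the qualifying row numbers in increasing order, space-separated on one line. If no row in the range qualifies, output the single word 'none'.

Answer: 63

Derivation:
Row r has 2^popcount(r) filled cells, so we need popcount(r) = log2(64) = 6.
Scan r = 44..82 and keep those with exactly 6 one-bits:
r=44=101100 popcount=3 -> skip
r=45=101101 popcount=4 -> skip
r=46=101110 popcount=4 -> skip
r=47=101111 popcount=5 -> skip
r=48=110000 popcount=2 -> skip
r=49=110001 popcount=3 -> skip
r=50=110010 popcount=3 -> skip
r=51=110011 popcount=4 -> skip
r=52=110100 popcount=3 -> skip
r=53=110101 popcount=4 -> skip
r=54=110110 popcount=4 -> skip
r=55=110111 popcount=5 -> skip
r=56=111000 popcount=3 -> skip
r=57=111001 popcount=4 -> skip
r=58=111010 popcount=4 -> skip
r=59=111011 popcount=5 -> skip
r=60=111100 popcount=4 -> skip
r=61=111101 popcount=5 -> skip
r=62=111110 popcount=5 -> skip
r=63=111111 popcount=6 -> KEEP
r=64=1000000 popcount=1 -> skip
r=65=1000001 popcount=2 -> skip
r=66=1000010 popcount=2 -> skip
r=67=1000011 popcount=3 -> skip
r=68=1000100 popcount=2 -> skip
r=69=1000101 popcount=3 -> skip
r=70=1000110 popcount=3 -> skip
r=71=1000111 popcount=4 -> skip
r=72=1001000 popcount=2 -> skip
r=73=1001001 popcount=3 -> skip
r=74=1001010 popcount=3 -> skip
r=75=1001011 popcount=4 -> skip
r=76=1001100 popcount=3 -> skip
r=77=1001101 popcount=4 -> skip
r=78=1001110 popcount=4 -> skip
r=79=1001111 popcount=5 -> skip
r=80=1010000 popcount=2 -> skip
r=81=1010001 popcount=3 -> skip
r=82=1010010 popcount=3 -> skip
Kept rows: 63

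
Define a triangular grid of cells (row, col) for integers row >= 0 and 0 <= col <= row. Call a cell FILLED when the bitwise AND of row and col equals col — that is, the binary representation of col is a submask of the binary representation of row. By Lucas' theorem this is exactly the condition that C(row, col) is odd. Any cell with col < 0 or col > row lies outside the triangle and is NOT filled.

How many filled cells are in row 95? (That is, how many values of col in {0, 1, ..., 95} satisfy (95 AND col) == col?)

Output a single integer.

Answer: 64

Derivation:
95 in binary = 1011111
popcount(95) = number of 1-bits in 1011111 = 6
A col c satisfies (95 AND c) == c iff every set bit of c is also set in 95; each of the 6 set bits of 95 can independently be on or off in c.
count = 2^6 = 64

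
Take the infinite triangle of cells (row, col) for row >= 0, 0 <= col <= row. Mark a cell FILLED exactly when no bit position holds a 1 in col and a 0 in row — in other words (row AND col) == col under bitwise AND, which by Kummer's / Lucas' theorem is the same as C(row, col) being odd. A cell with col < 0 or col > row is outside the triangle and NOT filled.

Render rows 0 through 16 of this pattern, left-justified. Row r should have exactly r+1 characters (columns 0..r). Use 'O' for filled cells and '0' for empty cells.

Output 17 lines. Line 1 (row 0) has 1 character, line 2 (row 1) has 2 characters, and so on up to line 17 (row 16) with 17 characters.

r0=0: O
r1=1: OO
r2=10: O0O
r3=11: OOOO
r4=100: O000O
r5=101: OO00OO
r6=110: O0O0O0O
r7=111: OOOOOOOO
r8=1000: O0000000O
r9=1001: OO000000OO
r10=1010: O0O00000O0O
r11=1011: OOOO0000OOOO
r12=1100: O000O000O000O
r13=1101: OO00OO00OO00OO
r14=1110: O0O0O0O0O0O0O0O
r15=1111: OOOOOOOOOOOOOOOO
r16=10000: O000000000000000O

Answer: O
OO
O0O
OOOO
O000O
OO00OO
O0O0O0O
OOOOOOOO
O0000000O
OO000000OO
O0O00000O0O
OOOO0000OOOO
O000O000O000O
OO00OO00OO00OO
O0O0O0O0O0O0O0O
OOOOOOOOOOOOOOOO
O000000000000000O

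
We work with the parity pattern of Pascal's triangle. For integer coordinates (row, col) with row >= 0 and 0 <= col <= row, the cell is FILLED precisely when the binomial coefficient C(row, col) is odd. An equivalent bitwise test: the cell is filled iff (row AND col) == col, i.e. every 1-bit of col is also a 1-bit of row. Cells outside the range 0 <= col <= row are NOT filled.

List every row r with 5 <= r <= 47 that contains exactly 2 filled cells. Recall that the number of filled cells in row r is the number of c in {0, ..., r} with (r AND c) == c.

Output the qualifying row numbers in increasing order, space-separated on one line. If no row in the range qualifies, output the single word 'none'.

Row r has 2^popcount(r) filled cells, so we need popcount(r) = log2(2) = 1.
Scan r = 5..47 and keep those with exactly 1 one-bits:
r=5=101 popcount=2 -> skip
r=6=110 popcount=2 -> skip
r=7=111 popcount=3 -> skip
r=8=1000 popcount=1 -> KEEP
r=9=1001 popcount=2 -> skip
r=10=1010 popcount=2 -> skip
r=11=1011 popcount=3 -> skip
r=12=1100 popcount=2 -> skip
r=13=1101 popcount=3 -> skip
r=14=1110 popcount=3 -> skip
r=15=1111 popcount=4 -> skip
r=16=10000 popcount=1 -> KEEP
r=17=10001 popcount=2 -> skip
r=18=10010 popcount=2 -> skip
r=19=10011 popcount=3 -> skip
r=20=10100 popcount=2 -> skip
r=21=10101 popcount=3 -> skip
r=22=10110 popcount=3 -> skip
r=23=10111 popcount=4 -> skip
r=24=11000 popcount=2 -> skip
r=25=11001 popcount=3 -> skip
r=26=11010 popcount=3 -> skip
r=27=11011 popcount=4 -> skip
r=28=11100 popcount=3 -> skip
r=29=11101 popcount=4 -> skip
r=30=11110 popcount=4 -> skip
r=31=11111 popcount=5 -> skip
r=32=100000 popcount=1 -> KEEP
r=33=100001 popcount=2 -> skip
r=34=100010 popcount=2 -> skip
r=35=100011 popcount=3 -> skip
r=36=100100 popcount=2 -> skip
r=37=100101 popcount=3 -> skip
r=38=100110 popcount=3 -> skip
r=39=100111 popcount=4 -> skip
r=40=101000 popcount=2 -> skip
r=41=101001 popcount=3 -> skip
r=42=101010 popcount=3 -> skip
r=43=101011 popcount=4 -> skip
r=44=101100 popcount=3 -> skip
r=45=101101 popcount=4 -> skip
r=46=101110 popcount=4 -> skip
r=47=101111 popcount=5 -> skip
Kept rows: 8 16 32

Answer: 8 16 32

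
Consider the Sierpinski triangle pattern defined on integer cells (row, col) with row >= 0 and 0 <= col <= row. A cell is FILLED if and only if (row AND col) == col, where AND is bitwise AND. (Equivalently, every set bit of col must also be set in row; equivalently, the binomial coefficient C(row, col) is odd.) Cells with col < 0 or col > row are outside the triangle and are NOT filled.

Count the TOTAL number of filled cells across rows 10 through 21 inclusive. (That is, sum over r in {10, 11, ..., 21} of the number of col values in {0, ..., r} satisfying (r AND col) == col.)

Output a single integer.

r10=1010 pc2: +4 =4
r11=1011 pc3: +8 =12
r12=1100 pc2: +4 =16
r13=1101 pc3: +8 =24
r14=1110 pc3: +8 =32
r15=1111 pc4: +16 =48
r16=10000 pc1: +2 =50
r17=10001 pc2: +4 =54
r18=10010 pc2: +4 =58
r19=10011 pc3: +8 =66
r20=10100 pc2: +4 =70
r21=10101 pc3: +8 =78

Answer: 78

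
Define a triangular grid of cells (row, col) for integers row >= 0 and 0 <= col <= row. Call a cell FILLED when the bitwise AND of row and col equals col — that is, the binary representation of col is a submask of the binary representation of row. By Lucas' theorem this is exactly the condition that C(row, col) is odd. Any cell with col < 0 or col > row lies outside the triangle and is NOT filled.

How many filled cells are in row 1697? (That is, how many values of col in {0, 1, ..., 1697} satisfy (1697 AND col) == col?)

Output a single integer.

1697 in binary = 11010100001
popcount(1697) = number of 1-bits in 11010100001 = 5
A col c satisfies (1697 AND c) == c iff every set bit of c is also set in 1697; each of the 5 set bits of 1697 can independently be on or off in c.
count = 2^5 = 32

Answer: 32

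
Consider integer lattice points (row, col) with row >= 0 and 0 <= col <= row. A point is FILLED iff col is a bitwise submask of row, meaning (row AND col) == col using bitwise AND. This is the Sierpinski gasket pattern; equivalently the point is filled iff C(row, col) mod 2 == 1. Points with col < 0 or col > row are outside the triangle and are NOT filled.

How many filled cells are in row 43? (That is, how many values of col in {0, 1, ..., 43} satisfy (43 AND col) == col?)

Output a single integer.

43 in binary = 101011
popcount(43) = number of 1-bits in 101011 = 4
A col c satisfies (43 AND c) == c iff every set bit of c is also set in 43; each of the 4 set bits of 43 can independently be on or off in c.
count = 2^4 = 16

Answer: 16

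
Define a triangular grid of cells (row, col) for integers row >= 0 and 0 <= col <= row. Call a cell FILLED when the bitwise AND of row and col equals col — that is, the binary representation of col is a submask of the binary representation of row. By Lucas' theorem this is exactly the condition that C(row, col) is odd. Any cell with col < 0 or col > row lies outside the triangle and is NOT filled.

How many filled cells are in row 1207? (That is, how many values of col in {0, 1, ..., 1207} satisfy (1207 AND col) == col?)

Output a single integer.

1207 in binary = 10010110111
popcount(1207) = number of 1-bits in 10010110111 = 7
A col c satisfies (1207 AND c) == c iff every set bit of c is also set in 1207; each of the 7 set bits of 1207 can independently be on or off in c.
count = 2^7 = 128

Answer: 128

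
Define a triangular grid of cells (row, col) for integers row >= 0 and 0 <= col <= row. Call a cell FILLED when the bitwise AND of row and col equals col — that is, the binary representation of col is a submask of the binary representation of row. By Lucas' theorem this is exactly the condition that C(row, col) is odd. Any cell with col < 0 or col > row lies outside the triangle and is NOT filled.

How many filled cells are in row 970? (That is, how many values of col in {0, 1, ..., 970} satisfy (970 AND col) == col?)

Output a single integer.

970 in binary = 1111001010
popcount(970) = number of 1-bits in 1111001010 = 6
A col c satisfies (970 AND c) == c iff every set bit of c is also set in 970; each of the 6 set bits of 970 can independently be on or off in c.
count = 2^6 = 64

Answer: 64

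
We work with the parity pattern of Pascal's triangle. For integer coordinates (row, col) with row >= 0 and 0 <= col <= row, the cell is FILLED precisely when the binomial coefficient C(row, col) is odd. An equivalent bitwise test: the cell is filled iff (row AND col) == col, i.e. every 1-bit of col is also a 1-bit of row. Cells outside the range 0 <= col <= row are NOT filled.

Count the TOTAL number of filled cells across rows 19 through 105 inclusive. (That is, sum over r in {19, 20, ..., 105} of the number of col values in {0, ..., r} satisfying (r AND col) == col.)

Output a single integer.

r19=10011 pc3: +8 =8
r20=10100 pc2: +4 =12
r21=10101 pc3: +8 =20
r22=10110 pc3: +8 =28
r23=10111 pc4: +16 =44
r24=11000 pc2: +4 =48
r25=11001 pc3: +8 =56
r26=11010 pc3: +8 =64
r27=11011 pc4: +16 =80
r28=11100 pc3: +8 =88
r29=11101 pc4: +16 =104
r30=11110 pc4: +16 =120
r31=11111 pc5: +32 =152
r32=100000 pc1: +2 =154
r33=100001 pc2: +4 =158
r34=100010 pc2: +4 =162
r35=100011 pc3: +8 =170
r36=100100 pc2: +4 =174
r37=100101 pc3: +8 =182
r38=100110 pc3: +8 =190
r39=100111 pc4: +16 =206
r40=101000 pc2: +4 =210
r41=101001 pc3: +8 =218
r42=101010 pc3: +8 =226
r43=101011 pc4: +16 =242
r44=101100 pc3: +8 =250
r45=101101 pc4: +16 =266
r46=101110 pc4: +16 =282
r47=101111 pc5: +32 =314
r48=110000 pc2: +4 =318
r49=110001 pc3: +8 =326
r50=110010 pc3: +8 =334
r51=110011 pc4: +16 =350
r52=110100 pc3: +8 =358
r53=110101 pc4: +16 =374
r54=110110 pc4: +16 =390
r55=110111 pc5: +32 =422
r56=111000 pc3: +8 =430
r57=111001 pc4: +16 =446
r58=111010 pc4: +16 =462
r59=111011 pc5: +32 =494
r60=111100 pc4: +16 =510
r61=111101 pc5: +32 =542
r62=111110 pc5: +32 =574
r63=111111 pc6: +64 =638
r64=1000000 pc1: +2 =640
r65=1000001 pc2: +4 =644
r66=1000010 pc2: +4 =648
r67=1000011 pc3: +8 =656
r68=1000100 pc2: +4 =660
r69=1000101 pc3: +8 =668
r70=1000110 pc3: +8 =676
r71=1000111 pc4: +16 =692
r72=1001000 pc2: +4 =696
r73=1001001 pc3: +8 =704
r74=1001010 pc3: +8 =712
r75=1001011 pc4: +16 =728
r76=1001100 pc3: +8 =736
r77=1001101 pc4: +16 =752
r78=1001110 pc4: +16 =768
r79=1001111 pc5: +32 =800
r80=1010000 pc2: +4 =804
r81=1010001 pc3: +8 =812
r82=1010010 pc3: +8 =820
r83=1010011 pc4: +16 =836
r84=1010100 pc3: +8 =844
r85=1010101 pc4: +16 =860
r86=1010110 pc4: +16 =876
r87=1010111 pc5: +32 =908
r88=1011000 pc3: +8 =916
r89=1011001 pc4: +16 =932
r90=1011010 pc4: +16 =948
r91=1011011 pc5: +32 =980
r92=1011100 pc4: +16 =996
r93=1011101 pc5: +32 =1028
r94=1011110 pc5: +32 =1060
r95=1011111 pc6: +64 =1124
r96=1100000 pc2: +4 =1128
r97=1100001 pc3: +8 =1136
r98=1100010 pc3: +8 =1144
r99=1100011 pc4: +16 =1160
r100=1100100 pc3: +8 =1168
r101=1100101 pc4: +16 =1184
r102=1100110 pc4: +16 =1200
r103=1100111 pc5: +32 =1232
r104=1101000 pc3: +8 =1240
r105=1101001 pc4: +16 =1256

Answer: 1256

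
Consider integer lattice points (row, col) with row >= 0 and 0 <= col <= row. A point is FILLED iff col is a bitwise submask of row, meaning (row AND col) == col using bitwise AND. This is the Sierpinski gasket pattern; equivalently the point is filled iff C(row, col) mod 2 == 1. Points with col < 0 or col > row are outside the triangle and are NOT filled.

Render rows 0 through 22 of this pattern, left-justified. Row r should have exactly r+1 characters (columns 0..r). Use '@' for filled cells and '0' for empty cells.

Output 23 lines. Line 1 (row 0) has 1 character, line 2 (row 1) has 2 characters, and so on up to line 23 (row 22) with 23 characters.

r0=0: @
r1=1: @@
r2=10: @0@
r3=11: @@@@
r4=100: @000@
r5=101: @@00@@
r6=110: @0@0@0@
r7=111: @@@@@@@@
r8=1000: @0000000@
r9=1001: @@000000@@
r10=1010: @0@00000@0@
r11=1011: @@@@0000@@@@
r12=1100: @000@000@000@
r13=1101: @@00@@00@@00@@
r14=1110: @0@0@0@0@0@0@0@
r15=1111: @@@@@@@@@@@@@@@@
r16=10000: @000000000000000@
r17=10001: @@00000000000000@@
r18=10010: @0@0000000000000@0@
r19=10011: @@@@000000000000@@@@
r20=10100: @000@00000000000@000@
r21=10101: @@00@@0000000000@@00@@
r22=10110: @0@0@0@000000000@0@0@0@

Answer: @
@@
@0@
@@@@
@000@
@@00@@
@0@0@0@
@@@@@@@@
@0000000@
@@000000@@
@0@00000@0@
@@@@0000@@@@
@000@000@000@
@@00@@00@@00@@
@0@0@0@0@0@0@0@
@@@@@@@@@@@@@@@@
@000000000000000@
@@00000000000000@@
@0@0000000000000@0@
@@@@000000000000@@@@
@000@00000000000@000@
@@00@@0000000000@@00@@
@0@0@0@000000000@0@0@0@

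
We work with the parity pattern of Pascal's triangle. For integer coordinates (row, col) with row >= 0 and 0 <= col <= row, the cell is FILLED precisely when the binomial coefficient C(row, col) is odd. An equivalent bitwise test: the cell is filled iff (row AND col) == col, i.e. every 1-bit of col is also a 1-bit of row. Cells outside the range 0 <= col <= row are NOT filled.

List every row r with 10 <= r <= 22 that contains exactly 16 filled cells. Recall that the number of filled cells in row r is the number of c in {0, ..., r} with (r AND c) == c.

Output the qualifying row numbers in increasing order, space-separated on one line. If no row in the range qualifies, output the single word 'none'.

Row r has 2^popcount(r) filled cells, so we need popcount(r) = log2(16) = 4.
Scan r = 10..22 and keep those with exactly 4 one-bits:
r=10=1010 popcount=2 -> skip
r=11=1011 popcount=3 -> skip
r=12=1100 popcount=2 -> skip
r=13=1101 popcount=3 -> skip
r=14=1110 popcount=3 -> skip
r=15=1111 popcount=4 -> KEEP
r=16=10000 popcount=1 -> skip
r=17=10001 popcount=2 -> skip
r=18=10010 popcount=2 -> skip
r=19=10011 popcount=3 -> skip
r=20=10100 popcount=2 -> skip
r=21=10101 popcount=3 -> skip
r=22=10110 popcount=3 -> skip
Kept rows: 15

Answer: 15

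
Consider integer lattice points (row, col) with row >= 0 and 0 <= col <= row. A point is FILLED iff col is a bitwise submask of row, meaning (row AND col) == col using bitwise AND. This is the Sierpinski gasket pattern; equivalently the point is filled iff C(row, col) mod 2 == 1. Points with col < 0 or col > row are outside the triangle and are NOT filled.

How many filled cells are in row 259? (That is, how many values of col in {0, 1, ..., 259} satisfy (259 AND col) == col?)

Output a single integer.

Answer: 8

Derivation:
259 in binary = 100000011
popcount(259) = number of 1-bits in 100000011 = 3
A col c satisfies (259 AND c) == c iff every set bit of c is also set in 259; each of the 3 set bits of 259 can independently be on or off in c.
count = 2^3 = 8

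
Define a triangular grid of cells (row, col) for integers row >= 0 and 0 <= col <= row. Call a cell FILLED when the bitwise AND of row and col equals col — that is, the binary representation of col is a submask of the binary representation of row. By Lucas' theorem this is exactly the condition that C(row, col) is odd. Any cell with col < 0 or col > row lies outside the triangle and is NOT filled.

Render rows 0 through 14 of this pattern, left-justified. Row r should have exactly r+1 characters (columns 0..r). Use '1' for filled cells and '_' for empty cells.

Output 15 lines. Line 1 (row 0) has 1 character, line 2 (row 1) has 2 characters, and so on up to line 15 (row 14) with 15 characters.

Answer: 1
11
1_1
1111
1___1
11__11
1_1_1_1
11111111
1_______1
11______11
1_1_____1_1
1111____1111
1___1___1___1
11__11__11__11
1_1_1_1_1_1_1_1

Derivation:
r0=0: 1
r1=1: 11
r2=10: 1_1
r3=11: 1111
r4=100: 1___1
r5=101: 11__11
r6=110: 1_1_1_1
r7=111: 11111111
r8=1000: 1_______1
r9=1001: 11______11
r10=1010: 1_1_____1_1
r11=1011: 1111____1111
r12=1100: 1___1___1___1
r13=1101: 11__11__11__11
r14=1110: 1_1_1_1_1_1_1_1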